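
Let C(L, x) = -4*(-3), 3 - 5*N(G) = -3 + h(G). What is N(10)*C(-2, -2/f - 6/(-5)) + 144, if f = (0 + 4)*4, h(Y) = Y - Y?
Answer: 792/5 ≈ 158.40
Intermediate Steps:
h(Y) = 0
f = 16 (f = 4*4 = 16)
N(G) = 6/5 (N(G) = ⅗ - (-3 + 0)/5 = ⅗ - ⅕*(-3) = ⅗ + ⅗ = 6/5)
C(L, x) = 12
N(10)*C(-2, -2/f - 6/(-5)) + 144 = (6/5)*12 + 144 = 72/5 + 144 = 792/5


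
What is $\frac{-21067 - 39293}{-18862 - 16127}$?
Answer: $\frac{20120}{11663} \approx 1.7251$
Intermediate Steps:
$\frac{-21067 - 39293}{-18862 - 16127} = - \frac{60360}{-34989} = \left(-60360\right) \left(- \frac{1}{34989}\right) = \frac{20120}{11663}$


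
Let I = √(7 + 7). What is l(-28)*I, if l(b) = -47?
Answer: -47*√14 ≈ -175.86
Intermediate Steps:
I = √14 ≈ 3.7417
l(-28)*I = -47*√14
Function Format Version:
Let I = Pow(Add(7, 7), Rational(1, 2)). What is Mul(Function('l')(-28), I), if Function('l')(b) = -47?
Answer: Mul(-47, Pow(14, Rational(1, 2))) ≈ -175.86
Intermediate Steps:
I = Pow(14, Rational(1, 2)) ≈ 3.7417
Mul(Function('l')(-28), I) = Mul(-47, Pow(14, Rational(1, 2)))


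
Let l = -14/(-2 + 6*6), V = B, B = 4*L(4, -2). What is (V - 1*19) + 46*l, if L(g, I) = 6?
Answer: -237/17 ≈ -13.941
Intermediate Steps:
B = 24 (B = 4*6 = 24)
V = 24
l = -7/17 (l = -14/(-2 + 36) = -14/34 = -14*1/34 = -7/17 ≈ -0.41176)
(V - 1*19) + 46*l = (24 - 1*19) + 46*(-7/17) = (24 - 19) - 322/17 = 5 - 322/17 = -237/17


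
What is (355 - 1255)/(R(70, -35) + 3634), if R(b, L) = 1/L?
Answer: -31500/127189 ≈ -0.24766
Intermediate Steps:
(355 - 1255)/(R(70, -35) + 3634) = (355 - 1255)/(1/(-35) + 3634) = -900/(-1/35 + 3634) = -900/127189/35 = -900*35/127189 = -31500/127189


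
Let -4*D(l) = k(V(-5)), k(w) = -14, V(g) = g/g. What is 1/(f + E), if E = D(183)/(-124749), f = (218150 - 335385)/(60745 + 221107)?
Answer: -35160755148/14625935497 ≈ -2.4040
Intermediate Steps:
V(g) = 1
f = -117235/281852 ≈ -0.41595
D(l) = 7/2 (D(l) = -1/4*(-14) = 7/2)
E = -7/249498 (E = (7/2)/(-124749) = (7/2)*(-1/124749) = -7/249498 ≈ -2.8056e-5)
1/(f + E) = 1/(-117235/281852 - 7/249498) = 1/(-14625935497/35160755148) = -35160755148/14625935497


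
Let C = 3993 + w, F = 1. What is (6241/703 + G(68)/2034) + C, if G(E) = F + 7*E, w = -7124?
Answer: -495999293/158878 ≈ -3121.9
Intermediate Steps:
G(E) = 1 + 7*E
C = -3131 (C = 3993 - 7124 = -3131)
(6241/703 + G(68)/2034) + C = (6241/703 + (1 + 7*68)/2034) - 3131 = (6241*(1/703) + (1 + 476)*(1/2034)) - 3131 = (6241/703 + 477*(1/2034)) - 3131 = (6241/703 + 53/226) - 3131 = 1447725/158878 - 3131 = -495999293/158878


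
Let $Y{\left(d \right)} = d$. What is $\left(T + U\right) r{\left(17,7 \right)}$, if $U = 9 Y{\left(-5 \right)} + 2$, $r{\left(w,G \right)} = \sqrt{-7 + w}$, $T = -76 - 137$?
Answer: $- 256 \sqrt{10} \approx -809.54$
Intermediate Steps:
$T = -213$ ($T = -76 - 137 = -213$)
$U = -43$ ($U = 9 \left(-5\right) + 2 = -45 + 2 = -43$)
$\left(T + U\right) r{\left(17,7 \right)} = \left(-213 - 43\right) \sqrt{-7 + 17} = - 256 \sqrt{10}$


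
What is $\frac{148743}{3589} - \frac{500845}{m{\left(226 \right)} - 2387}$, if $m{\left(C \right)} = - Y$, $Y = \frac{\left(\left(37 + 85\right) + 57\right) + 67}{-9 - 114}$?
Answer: $\frac{430456952}{1711953} \approx 251.44$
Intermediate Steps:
$Y = -2$ ($Y = \frac{\left(122 + 57\right) + 67}{-123} = \left(179 + 67\right) \left(- \frac{1}{123}\right) = 246 \left(- \frac{1}{123}\right) = -2$)
$m{\left(C \right)} = 2$ ($m{\left(C \right)} = \left(-1\right) \left(-2\right) = 2$)
$\frac{148743}{3589} - \frac{500845}{m{\left(226 \right)} - 2387} = \frac{148743}{3589} - \frac{500845}{2 - 2387} = 148743 \cdot \frac{1}{3589} - \frac{500845}{-2385} = \frac{148743}{3589} - - \frac{100169}{477} = \frac{148743}{3589} + \frac{100169}{477} = \frac{430456952}{1711953}$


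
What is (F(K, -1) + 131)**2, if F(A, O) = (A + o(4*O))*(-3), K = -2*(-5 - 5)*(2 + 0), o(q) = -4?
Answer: 529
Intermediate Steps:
K = 40 (K = -(-20)*2 = -2*(-20) = 40)
F(A, O) = 12 - 3*A (F(A, O) = (A - 4)*(-3) = (-4 + A)*(-3) = 12 - 3*A)
(F(K, -1) + 131)**2 = ((12 - 3*40) + 131)**2 = ((12 - 120) + 131)**2 = (-108 + 131)**2 = 23**2 = 529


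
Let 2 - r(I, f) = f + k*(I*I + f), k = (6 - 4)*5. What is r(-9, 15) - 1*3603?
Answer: -4576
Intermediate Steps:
k = 10 (k = 2*5 = 10)
r(I, f) = 2 - 11*f - 10*I**2 (r(I, f) = 2 - (f + 10*(I*I + f)) = 2 - (f + 10*(I**2 + f)) = 2 - (f + 10*(f + I**2)) = 2 - (f + (10*f + 10*I**2)) = 2 - (10*I**2 + 11*f) = 2 + (-11*f - 10*I**2) = 2 - 11*f - 10*I**2)
r(-9, 15) - 1*3603 = (2 - 11*15 - 10*(-9)**2) - 1*3603 = (2 - 165 - 10*81) - 3603 = (2 - 165 - 810) - 3603 = -973 - 3603 = -4576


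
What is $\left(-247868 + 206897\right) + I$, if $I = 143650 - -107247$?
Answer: $209926$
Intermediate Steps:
$I = 250897$ ($I = 143650 + 107247 = 250897$)
$\left(-247868 + 206897\right) + I = \left(-247868 + 206897\right) + 250897 = -40971 + 250897 = 209926$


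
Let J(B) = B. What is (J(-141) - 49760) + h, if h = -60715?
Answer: -110616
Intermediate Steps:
(J(-141) - 49760) + h = (-141 - 49760) - 60715 = -49901 - 60715 = -110616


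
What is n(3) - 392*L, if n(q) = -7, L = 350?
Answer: -137207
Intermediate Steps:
n(3) - 392*L = -7 - 392*350 = -7 - 137200 = -137207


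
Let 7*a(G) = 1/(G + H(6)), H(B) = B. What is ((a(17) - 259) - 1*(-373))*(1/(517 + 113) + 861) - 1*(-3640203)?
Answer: 75836422259/20286 ≈ 3.7384e+6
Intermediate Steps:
a(G) = 1/(7*(6 + G)) (a(G) = 1/(7*(G + 6)) = 1/(7*(6 + G)))
((a(17) - 259) - 1*(-373))*(1/(517 + 113) + 861) - 1*(-3640203) = ((1/(7*(6 + 17)) - 259) - 1*(-373))*(1/(517 + 113) + 861) - 1*(-3640203) = (((⅐)/23 - 259) + 373)*(1/630 + 861) + 3640203 = (((⅐)*(1/23) - 259) + 373)*(1/630 + 861) + 3640203 = ((1/161 - 259) + 373)*(542431/630) + 3640203 = (-41698/161 + 373)*(542431/630) + 3640203 = (18355/161)*(542431/630) + 3640203 = 1991264201/20286 + 3640203 = 75836422259/20286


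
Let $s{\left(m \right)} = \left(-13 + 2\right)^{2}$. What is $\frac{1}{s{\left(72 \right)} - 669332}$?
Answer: $- \frac{1}{669211} \approx -1.4943 \cdot 10^{-6}$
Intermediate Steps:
$s{\left(m \right)} = 121$ ($s{\left(m \right)} = \left(-11\right)^{2} = 121$)
$\frac{1}{s{\left(72 \right)} - 669332} = \frac{1}{121 - 669332} = \frac{1}{-669211} = - \frac{1}{669211}$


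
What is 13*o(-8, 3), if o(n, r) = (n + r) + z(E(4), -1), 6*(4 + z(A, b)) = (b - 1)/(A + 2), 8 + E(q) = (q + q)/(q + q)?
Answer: -1742/15 ≈ -116.13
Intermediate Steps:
E(q) = -7 (E(q) = -8 + (q + q)/(q + q) = -8 + (2*q)/((2*q)) = -8 + (2*q)*(1/(2*q)) = -8 + 1 = -7)
z(A, b) = -4 + (-1 + b)/(6*(2 + A)) (z(A, b) = -4 + ((b - 1)/(A + 2))/6 = -4 + ((-1 + b)/(2 + A))/6 = -4 + (-1 + b)/(6*(2 + A)))
o(n, r) = -59/15 + n + r (o(n, r) = (n + r) + (-49 - 1 - 24*(-7))/(6*(2 - 7)) = (n + r) + (⅙)*(-49 - 1 + 168)/(-5) = (n + r) + (⅙)*(-⅕)*118 = (n + r) - 59/15 = -59/15 + n + r)
13*o(-8, 3) = 13*(-59/15 - 8 + 3) = 13*(-134/15) = -1742/15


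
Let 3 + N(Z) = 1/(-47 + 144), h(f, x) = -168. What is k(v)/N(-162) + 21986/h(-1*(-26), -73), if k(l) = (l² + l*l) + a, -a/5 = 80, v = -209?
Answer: -355877173/12180 ≈ -29218.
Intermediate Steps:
a = -400 (a = -5*80 = -400)
k(l) = -400 + 2*l² (k(l) = (l² + l*l) - 400 = (l² + l²) - 400 = 2*l² - 400 = -400 + 2*l²)
N(Z) = -290/97 (N(Z) = -3 + 1/(-47 + 144) = -3 + 1/97 = -290/97)
k(v)/N(-162) + 21986/h(-1*(-26), -73) = (-400 + 2*(-209)²)/(-290/97) + 21986/(-168) = (-400 + 2*43681)*(-97/290) + 21986*(-1/168) = (-400 + 87362)*(-97/290) - 10993/84 = 86962*(-97/290) - 10993/84 = -4217657/145 - 10993/84 = -355877173/12180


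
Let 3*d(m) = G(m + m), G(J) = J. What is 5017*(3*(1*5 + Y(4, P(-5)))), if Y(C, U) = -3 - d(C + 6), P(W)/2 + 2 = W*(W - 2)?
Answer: -70238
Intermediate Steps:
d(m) = 2*m/3 (d(m) = (m + m)/3 = (2*m)/3 = 2*m/3)
P(W) = -4 + 2*W*(-2 + W) (P(W) = -4 + 2*(W*(W - 2)) = -4 + 2*(W*(-2 + W)) = -4 + 2*W*(-2 + W))
Y(C, U) = -7 - 2*C/3 (Y(C, U) = -3 - 2*(C + 6)/3 = -3 - 2*(6 + C)/3 = -3 - (4 + 2*C/3) = -3 + (-4 - 2*C/3) = -7 - 2*C/3)
5017*(3*(1*5 + Y(4, P(-5)))) = 5017*(3*(1*5 + (-7 - ⅔*4))) = 5017*(3*(5 + (-7 - 8/3))) = 5017*(3*(5 - 29/3)) = 5017*(3*(-14/3)) = 5017*(-14) = -70238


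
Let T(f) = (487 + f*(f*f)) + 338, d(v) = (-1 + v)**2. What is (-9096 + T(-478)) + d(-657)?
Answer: -108790659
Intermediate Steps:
T(f) = 825 + f**3 (T(f) = (487 + f*f**2) + 338 = (487 + f**3) + 338 = 825 + f**3)
(-9096 + T(-478)) + d(-657) = (-9096 + (825 + (-478)**3)) + (-1 - 657)**2 = (-9096 + (825 - 109215352)) + (-658)**2 = (-9096 - 109214527) + 432964 = -109223623 + 432964 = -108790659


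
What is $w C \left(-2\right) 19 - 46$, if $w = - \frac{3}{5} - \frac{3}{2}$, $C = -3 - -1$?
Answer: $- \frac{1028}{5} \approx -205.6$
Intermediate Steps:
$C = -2$ ($C = -3 + 1 = -2$)
$w = - \frac{21}{10}$ ($w = \left(-3\right) \frac{1}{5} - \frac{3}{2} = - \frac{3}{5} - \frac{3}{2} = - \frac{21}{10} \approx -2.1$)
$w C \left(-2\right) 19 - 46 = \left(- \frac{21}{10}\right) \left(-2\right) \left(-2\right) 19 - 46 = \frac{21}{5} \left(-2\right) 19 - 46 = \left(- \frac{42}{5}\right) 19 - 46 = - \frac{798}{5} - 46 = - \frac{1028}{5}$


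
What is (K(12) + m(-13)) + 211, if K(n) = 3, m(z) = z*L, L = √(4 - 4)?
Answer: 214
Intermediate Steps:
L = 0 (L = √0 = 0)
m(z) = 0 (m(z) = z*0 = 0)
(K(12) + m(-13)) + 211 = (3 + 0) + 211 = 3 + 211 = 214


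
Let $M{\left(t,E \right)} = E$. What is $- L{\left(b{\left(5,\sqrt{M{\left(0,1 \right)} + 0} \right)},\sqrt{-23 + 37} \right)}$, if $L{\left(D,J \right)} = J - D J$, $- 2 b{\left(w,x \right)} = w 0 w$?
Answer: $- \sqrt{14} \approx -3.7417$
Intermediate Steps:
$b{\left(w,x \right)} = 0$ ($b{\left(w,x \right)} = - \frac{w 0 w}{2} = - \frac{0 w}{2} = \left(- \frac{1}{2}\right) 0 = 0$)
$L{\left(D,J \right)} = J - D J$
$- L{\left(b{\left(5,\sqrt{M{\left(0,1 \right)} + 0} \right)},\sqrt{-23 + 37} \right)} = - \sqrt{-23 + 37} \left(1 - 0\right) = - \sqrt{14} \left(1 + 0\right) = - \sqrt{14} \cdot 1 = - \sqrt{14}$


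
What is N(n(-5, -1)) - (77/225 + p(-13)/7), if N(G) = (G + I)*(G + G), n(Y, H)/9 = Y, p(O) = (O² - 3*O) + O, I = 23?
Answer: 3074086/1575 ≈ 1951.8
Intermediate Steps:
p(O) = O² - 2*O
n(Y, H) = 9*Y
N(G) = 2*G*(23 + G) (N(G) = (G + 23)*(G + G) = (23 + G)*(2*G) = 2*G*(23 + G))
N(n(-5, -1)) - (77/225 + p(-13)/7) = 2*(9*(-5))*(23 + 9*(-5)) - (77/225 - 13*(-2 - 13)/7) = 2*(-45)*(23 - 45) - (77*(1/225) - 13*(-15)*(⅐)) = 2*(-45)*(-22) - (77/225 + 195*(⅐)) = 1980 - (77/225 + 195/7) = 1980 - 1*44414/1575 = 1980 - 44414/1575 = 3074086/1575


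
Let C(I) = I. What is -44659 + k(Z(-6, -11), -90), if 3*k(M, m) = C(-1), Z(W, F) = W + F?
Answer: -133978/3 ≈ -44659.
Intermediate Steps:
Z(W, F) = F + W
k(M, m) = -1/3 (k(M, m) = (1/3)*(-1) = -1/3)
-44659 + k(Z(-6, -11), -90) = -44659 - 1/3 = -133978/3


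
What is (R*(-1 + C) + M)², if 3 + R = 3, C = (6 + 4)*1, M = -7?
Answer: 49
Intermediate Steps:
C = 10 (C = 10*1 = 10)
R = 0 (R = -3 + 3 = 0)
(R*(-1 + C) + M)² = (0*(-1 + 10) - 7)² = (0*9 - 7)² = (0 - 7)² = (-7)² = 49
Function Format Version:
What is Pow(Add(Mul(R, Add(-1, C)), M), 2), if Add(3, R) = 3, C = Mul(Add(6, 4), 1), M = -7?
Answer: 49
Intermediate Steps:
C = 10 (C = Mul(10, 1) = 10)
R = 0 (R = Add(-3, 3) = 0)
Pow(Add(Mul(R, Add(-1, C)), M), 2) = Pow(Add(Mul(0, Add(-1, 10)), -7), 2) = Pow(Add(Mul(0, 9), -7), 2) = Pow(Add(0, -7), 2) = Pow(-7, 2) = 49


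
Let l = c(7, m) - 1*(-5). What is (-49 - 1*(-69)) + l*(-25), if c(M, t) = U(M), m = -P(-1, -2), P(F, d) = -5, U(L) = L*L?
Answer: -1330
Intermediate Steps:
U(L) = L**2
m = 5 (m = -1*(-5) = 5)
c(M, t) = M**2
l = 54 (l = 7**2 - 1*(-5) = 49 + 5 = 54)
(-49 - 1*(-69)) + l*(-25) = (-49 - 1*(-69)) + 54*(-25) = (-49 + 69) - 1350 = 20 - 1350 = -1330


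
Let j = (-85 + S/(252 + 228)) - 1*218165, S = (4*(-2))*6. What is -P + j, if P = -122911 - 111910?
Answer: 165709/10 ≈ 16571.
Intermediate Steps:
S = -48 (S = -8*6 = -48)
P = -234821
j = -2182501/10 (j = (-85 - 48/(252 + 228)) - 1*218165 = (-85 - 48/480) - 218165 = (-85 - 48*1/480) - 218165 = (-85 - ⅒) - 218165 = -851/10 - 218165 = -2182501/10 ≈ -2.1825e+5)
-P + j = -1*(-234821) - 2182501/10 = 234821 - 2182501/10 = 165709/10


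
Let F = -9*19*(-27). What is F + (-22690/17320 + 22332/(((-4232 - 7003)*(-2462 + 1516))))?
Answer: 14161122405879/3068038820 ≈ 4615.7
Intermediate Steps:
F = 4617 (F = -171*(-27) = 4617)
F + (-22690/17320 + 22332/(((-4232 - 7003)*(-2462 + 1516)))) = 4617 + (-22690/17320 + 22332/(((-4232 - 7003)*(-2462 + 1516)))) = 4617 + (-22690*1/17320 + 22332/((-11235*(-946)))) = 4617 + (-2269/1732 + 22332/10628310) = 4617 + (-2269/1732 + 22332*(1/10628310)) = 4617 + (-2269/1732 + 3722/1771385) = 4617 - 4012826061/3068038820 = 14161122405879/3068038820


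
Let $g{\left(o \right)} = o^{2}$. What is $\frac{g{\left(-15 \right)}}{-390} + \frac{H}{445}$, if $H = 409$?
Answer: $\frac{3959}{11570} \approx 0.34218$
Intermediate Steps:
$\frac{g{\left(-15 \right)}}{-390} + \frac{H}{445} = \frac{\left(-15\right)^{2}}{-390} + \frac{409}{445} = 225 \left(- \frac{1}{390}\right) + 409 \cdot \frac{1}{445} = - \frac{15}{26} + \frac{409}{445} = \frac{3959}{11570}$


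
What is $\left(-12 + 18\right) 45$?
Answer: $270$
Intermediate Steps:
$\left(-12 + 18\right) 45 = 6 \cdot 45 = 270$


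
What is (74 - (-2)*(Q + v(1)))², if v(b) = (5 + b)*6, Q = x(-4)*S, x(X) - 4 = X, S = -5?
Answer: 21316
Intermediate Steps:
x(X) = 4 + X
Q = 0 (Q = (4 - 4)*(-5) = 0*(-5) = 0)
v(b) = 30 + 6*b
(74 - (-2)*(Q + v(1)))² = (74 - (-2)*(0 + (30 + 6*1)))² = (74 - (-2)*(0 + (30 + 6)))² = (74 - (-2)*(0 + 36))² = (74 - (-2)*36)² = (74 - 1*(-72))² = (74 + 72)² = 146² = 21316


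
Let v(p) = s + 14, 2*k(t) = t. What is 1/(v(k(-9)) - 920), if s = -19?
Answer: -1/925 ≈ -0.0010811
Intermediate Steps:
k(t) = t/2
v(p) = -5 (v(p) = -19 + 14 = -5)
1/(v(k(-9)) - 920) = 1/(-5 - 920) = 1/(-925) = -1/925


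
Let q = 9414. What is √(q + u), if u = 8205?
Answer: √17619 ≈ 132.74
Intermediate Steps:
√(q + u) = √(9414 + 8205) = √17619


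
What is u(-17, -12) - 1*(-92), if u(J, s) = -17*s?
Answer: 296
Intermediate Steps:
u(-17, -12) - 1*(-92) = -17*(-12) - 1*(-92) = 204 + 92 = 296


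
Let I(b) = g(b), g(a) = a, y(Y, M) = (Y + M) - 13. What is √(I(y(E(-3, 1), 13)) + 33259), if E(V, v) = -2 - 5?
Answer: 2*√8313 ≈ 182.35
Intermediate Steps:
E(V, v) = -7
y(Y, M) = -13 + M + Y (y(Y, M) = (M + Y) - 13 = -13 + M + Y)
I(b) = b
√(I(y(E(-3, 1), 13)) + 33259) = √((-13 + 13 - 7) + 33259) = √(-7 + 33259) = √33252 = 2*√8313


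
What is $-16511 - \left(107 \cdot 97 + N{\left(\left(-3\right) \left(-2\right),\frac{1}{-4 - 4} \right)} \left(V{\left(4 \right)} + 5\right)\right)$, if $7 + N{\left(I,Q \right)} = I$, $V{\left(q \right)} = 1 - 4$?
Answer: $-26888$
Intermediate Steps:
$V{\left(q \right)} = -3$ ($V{\left(q \right)} = 1 - 4 = -3$)
$N{\left(I,Q \right)} = -7 + I$
$-16511 - \left(107 \cdot 97 + N{\left(\left(-3\right) \left(-2\right),\frac{1}{-4 - 4} \right)} \left(V{\left(4 \right)} + 5\right)\right) = -16511 - \left(107 \cdot 97 + \left(-7 - -6\right) \left(-3 + 5\right)\right) = -16511 - \left(10379 + \left(-7 + 6\right) 2\right) = -16511 - \left(10379 - 2\right) = -16511 - 10377 = -26888$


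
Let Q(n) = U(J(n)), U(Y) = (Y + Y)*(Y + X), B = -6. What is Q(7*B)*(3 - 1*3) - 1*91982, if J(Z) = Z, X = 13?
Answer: -91982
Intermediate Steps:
U(Y) = 2*Y*(13 + Y) (U(Y) = (Y + Y)*(Y + 13) = (2*Y)*(13 + Y) = 2*Y*(13 + Y))
Q(n) = 2*n*(13 + n)
Q(7*B)*(3 - 1*3) - 1*91982 = (2*(7*(-6))*(13 + 7*(-6)))*(3 - 1*3) - 1*91982 = (2*(-42)*(13 - 42))*(3 - 3) - 91982 = (2*(-42)*(-29))*0 - 91982 = 2436*0 - 91982 = 0 - 91982 = -91982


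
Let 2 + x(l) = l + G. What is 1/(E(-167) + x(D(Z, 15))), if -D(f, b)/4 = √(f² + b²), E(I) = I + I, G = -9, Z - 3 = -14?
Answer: -345/113489 + 4*√346/113489 ≈ -0.0023843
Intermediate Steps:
Z = -11 (Z = 3 - 14 = -11)
E(I) = 2*I
D(f, b) = -4*√(b² + f²) (D(f, b) = -4*√(f² + b²) = -4*√(b² + f²))
x(l) = -11 + l (x(l) = -2 + (l - 9) = -2 + (-9 + l) = -11 + l)
1/(E(-167) + x(D(Z, 15))) = 1/(2*(-167) + (-11 - 4*√(15² + (-11)²))) = 1/(-334 + (-11 - 4*√(225 + 121))) = 1/(-334 + (-11 - 4*√346)) = 1/(-345 - 4*√346)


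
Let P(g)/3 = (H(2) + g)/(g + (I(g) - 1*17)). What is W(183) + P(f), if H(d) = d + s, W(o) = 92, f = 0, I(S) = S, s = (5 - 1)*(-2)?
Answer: 1582/17 ≈ 93.059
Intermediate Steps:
s = -8 (s = 4*(-2) = -8)
H(d) = -8 + d (H(d) = d - 8 = -8 + d)
P(g) = 3*(-6 + g)/(-17 + 2*g) (P(g) = 3*(((-8 + 2) + g)/(g + (g - 1*17))) = 3*((-6 + g)/(g + (g - 17))) = 3*((-6 + g)/(g + (-17 + g))) = 3*((-6 + g)/(-17 + 2*g)) = 3*(-6 + g)/(-17 + 2*g))
W(183) + P(f) = 92 + 3*(-6 + 0)/(-17 + 2*0) = 92 + 3*(-6)/(-17 + 0) = 92 + 3*(-6)/(-17) = 92 + 3*(-1/17)*(-6) = 92 + 18/17 = 1582/17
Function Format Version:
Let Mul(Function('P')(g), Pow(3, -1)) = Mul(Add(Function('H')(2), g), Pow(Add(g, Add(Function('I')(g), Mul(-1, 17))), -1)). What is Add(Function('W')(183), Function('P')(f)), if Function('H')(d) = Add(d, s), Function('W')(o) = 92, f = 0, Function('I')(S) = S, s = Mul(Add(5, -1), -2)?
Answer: Rational(1582, 17) ≈ 93.059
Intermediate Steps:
s = -8 (s = Mul(4, -2) = -8)
Function('H')(d) = Add(-8, d) (Function('H')(d) = Add(d, -8) = Add(-8, d))
Function('P')(g) = Mul(3, Pow(Add(-17, Mul(2, g)), -1), Add(-6, g)) (Function('P')(g) = Mul(3, Mul(Add(Add(-8, 2), g), Pow(Add(g, Add(g, Mul(-1, 17))), -1))) = Mul(3, Mul(Add(-6, g), Pow(Add(g, Add(g, -17)), -1))) = Mul(3, Mul(Add(-6, g), Pow(Add(g, Add(-17, g)), -1))) = Mul(3, Mul(Add(-6, g), Pow(Add(-17, Mul(2, g)), -1))) = Mul(3, Mul(Pow(Add(-17, Mul(2, g)), -1), Add(-6, g))) = Mul(3, Pow(Add(-17, Mul(2, g)), -1), Add(-6, g)))
Add(Function('W')(183), Function('P')(f)) = Add(92, Mul(3, Pow(Add(-17, Mul(2, 0)), -1), Add(-6, 0))) = Add(92, Mul(3, Pow(Add(-17, 0), -1), -6)) = Add(92, Mul(3, Pow(-17, -1), -6)) = Add(92, Mul(3, Rational(-1, 17), -6)) = Add(92, Rational(18, 17)) = Rational(1582, 17)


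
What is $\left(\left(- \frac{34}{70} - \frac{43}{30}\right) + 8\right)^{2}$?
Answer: $\frac{1630729}{44100} \approx 36.978$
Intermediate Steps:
$\left(\left(- \frac{34}{70} - \frac{43}{30}\right) + 8\right)^{2} = \left(\left(\left(-34\right) \frac{1}{70} - \frac{43}{30}\right) + 8\right)^{2} = \left(\left(- \frac{17}{35} - \frac{43}{30}\right) + 8\right)^{2} = \left(- \frac{403}{210} + 8\right)^{2} = \left(\frac{1277}{210}\right)^{2} = \frac{1630729}{44100}$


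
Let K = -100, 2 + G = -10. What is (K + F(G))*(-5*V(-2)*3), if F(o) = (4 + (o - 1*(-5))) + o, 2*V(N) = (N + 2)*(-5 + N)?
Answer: 0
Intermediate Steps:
G = -12 (G = -2 - 10 = -12)
V(N) = (-5 + N)*(2 + N)/2 (V(N) = ((N + 2)*(-5 + N))/2 = ((2 + N)*(-5 + N))/2 = ((-5 + N)*(2 + N))/2 = (-5 + N)*(2 + N)/2)
F(o) = 9 + 2*o (F(o) = (4 + (o + 5)) + o = (4 + (5 + o)) + o = (9 + o) + o = 9 + 2*o)
(K + F(G))*(-5*V(-2)*3) = (-100 + (9 + 2*(-12)))*(-5*(-5 + (½)*(-2)² - 3/2*(-2))*3) = (-100 + (9 - 24))*(-5*(-5 + (½)*4 + 3)*3) = (-100 - 15)*(-5*(-5 + 2 + 3)*3) = -115*(-5*0)*3 = -0*3 = -115*0 = 0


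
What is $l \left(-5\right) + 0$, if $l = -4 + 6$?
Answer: $-10$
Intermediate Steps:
$l = 2$
$l \left(-5\right) + 0 = 2 \left(-5\right) + 0 = -10 + 0 = -10$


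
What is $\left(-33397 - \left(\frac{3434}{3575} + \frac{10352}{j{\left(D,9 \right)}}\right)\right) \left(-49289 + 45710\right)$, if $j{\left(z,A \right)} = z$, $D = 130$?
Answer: $\frac{428343270231}{3575} \approx 1.1982 \cdot 10^{8}$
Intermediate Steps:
$\left(-33397 - \left(\frac{3434}{3575} + \frac{10352}{j{\left(D,9 \right)}}\right)\right) \left(-49289 + 45710\right) = \left(-33397 - \left(\frac{3434}{3575} + \frac{5176}{65}\right)\right) \left(-49289 + 45710\right) = \left(-33397 - \frac{288114}{3575}\right) \left(-3579\right) = \left(- \frac{119682389}{3575}\right) \left(-3579\right) = \frac{428343270231}{3575}$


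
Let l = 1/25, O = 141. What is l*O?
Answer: 141/25 ≈ 5.6400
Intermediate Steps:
l = 1/25 ≈ 0.040000
l*O = (1/25)*141 = 141/25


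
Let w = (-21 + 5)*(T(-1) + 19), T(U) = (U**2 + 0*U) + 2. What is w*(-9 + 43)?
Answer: -11968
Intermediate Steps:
T(U) = 2 + U**2 (T(U) = (U**2 + 0) + 2 = U**2 + 2 = 2 + U**2)
w = -352 (w = (-21 + 5)*((2 + (-1)**2) + 19) = -16*((2 + 1) + 19) = -16*(3 + 19) = -16*22 = -352)
w*(-9 + 43) = -352*(-9 + 43) = -352*34 = -11968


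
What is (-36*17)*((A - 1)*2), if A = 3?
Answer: -2448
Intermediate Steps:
(-36*17)*((A - 1)*2) = (-36*17)*((3 - 1)*2) = -1224*2 = -612*4 = -2448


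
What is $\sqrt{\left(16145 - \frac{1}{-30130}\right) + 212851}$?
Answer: $\frac{\sqrt{207886438862530}}{30130} \approx 478.54$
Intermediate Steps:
$\sqrt{\left(16145 - \frac{1}{-30130}\right) + 212851} = \sqrt{\left(16145 - - \frac{1}{30130}\right) + 212851} = \sqrt{\left(16145 + \frac{1}{30130}\right) + 212851} = \sqrt{\frac{486448851}{30130} + 212851} = \sqrt{\frac{6899649481}{30130}} = \frac{\sqrt{207886438862530}}{30130}$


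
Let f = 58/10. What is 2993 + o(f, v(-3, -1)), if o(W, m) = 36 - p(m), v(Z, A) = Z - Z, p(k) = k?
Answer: 3029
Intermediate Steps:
v(Z, A) = 0
f = 29/5 (f = 58*(⅒) = 29/5 ≈ 5.8000)
o(W, m) = 36 - m
2993 + o(f, v(-3, -1)) = 2993 + (36 - 1*0) = 2993 + (36 + 0) = 2993 + 36 = 3029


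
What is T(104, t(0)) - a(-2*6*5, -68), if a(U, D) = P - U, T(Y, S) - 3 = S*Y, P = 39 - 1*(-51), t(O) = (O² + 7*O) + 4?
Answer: 269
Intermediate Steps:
t(O) = 4 + O² + 7*O
P = 90 (P = 39 + 51 = 90)
T(Y, S) = 3 + S*Y
a(U, D) = 90 - U
T(104, t(0)) - a(-2*6*5, -68) = (3 + (4 + 0² + 7*0)*104) - (90 - (-2*6)*5) = (3 + (4 + 0 + 0)*104) - (90 - (-12)*5) = (3 + 4*104) - (90 - 1*(-60)) = (3 + 416) - (90 + 60) = 419 - 1*150 = 419 - 150 = 269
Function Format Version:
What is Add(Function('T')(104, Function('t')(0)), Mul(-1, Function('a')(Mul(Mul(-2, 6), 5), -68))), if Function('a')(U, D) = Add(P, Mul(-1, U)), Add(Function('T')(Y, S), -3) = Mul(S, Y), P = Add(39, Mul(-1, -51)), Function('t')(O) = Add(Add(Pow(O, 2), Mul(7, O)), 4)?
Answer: 269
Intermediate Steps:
Function('t')(O) = Add(4, Pow(O, 2), Mul(7, O))
P = 90 (P = Add(39, 51) = 90)
Function('T')(Y, S) = Add(3, Mul(S, Y))
Function('a')(U, D) = Add(90, Mul(-1, U))
Add(Function('T')(104, Function('t')(0)), Mul(-1, Function('a')(Mul(Mul(-2, 6), 5), -68))) = Add(Add(3, Mul(Add(4, Pow(0, 2), Mul(7, 0)), 104)), Mul(-1, Add(90, Mul(-1, Mul(Mul(-2, 6), 5))))) = Add(Add(3, Mul(Add(4, 0, 0), 104)), Mul(-1, Add(90, Mul(-1, Mul(-12, 5))))) = Add(Add(3, Mul(4, 104)), Mul(-1, Add(90, Mul(-1, -60)))) = Add(Add(3, 416), Mul(-1, Add(90, 60))) = Add(419, Mul(-1, 150)) = Add(419, -150) = 269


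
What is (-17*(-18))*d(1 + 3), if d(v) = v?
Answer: 1224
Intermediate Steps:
(-17*(-18))*d(1 + 3) = (-17*(-18))*(1 + 3) = 306*4 = 1224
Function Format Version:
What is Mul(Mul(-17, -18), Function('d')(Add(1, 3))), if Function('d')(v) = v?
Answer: 1224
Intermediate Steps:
Mul(Mul(-17, -18), Function('d')(Add(1, 3))) = Mul(Mul(-17, -18), Add(1, 3)) = Mul(306, 4) = 1224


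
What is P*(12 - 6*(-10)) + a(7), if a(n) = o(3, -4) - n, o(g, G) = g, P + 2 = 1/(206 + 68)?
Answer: -20240/137 ≈ -147.74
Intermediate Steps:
P = -547/274 (P = -2 + 1/(206 + 68) = -2 + 1/274 = -547/274 ≈ -1.9963)
a(n) = 3 - n
P*(12 - 6*(-10)) + a(7) = -547*(12 - 6*(-10))/274 + (3 - 1*7) = -547*(12 + 60)/274 + (3 - 7) = -547/274*72 - 4 = -19692/137 - 4 = -20240/137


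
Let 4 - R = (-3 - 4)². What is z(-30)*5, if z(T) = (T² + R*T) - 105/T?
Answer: 22535/2 ≈ 11268.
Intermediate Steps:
R = -45 (R = 4 - (-3 - 4)² = 4 - 1*(-7)² = 4 - 1*49 = 4 - 49 = -45)
z(T) = T² - 105/T - 45*T (z(T) = (T² - 45*T) - 105/T = T² - 105/T - 45*T)
z(-30)*5 = ((-105 + (-30)²*(-45 - 30))/(-30))*5 = -(-105 + 900*(-75))/30*5 = -(-105 - 67500)/30*5 = -1/30*(-67605)*5 = (4507/2)*5 = 22535/2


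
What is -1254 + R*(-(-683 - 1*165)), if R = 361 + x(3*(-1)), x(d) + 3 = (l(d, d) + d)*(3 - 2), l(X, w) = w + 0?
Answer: 297242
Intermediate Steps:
l(X, w) = w
x(d) = -3 + 2*d (x(d) = -3 + (d + d)*(3 - 2) = -3 + (2*d)*1 = -3 + 2*d)
R = 352 (R = 361 + (-3 + 2*(3*(-1))) = 361 + (-3 + 2*(-3)) = 361 + (-3 - 6) = 361 - 9 = 352)
-1254 + R*(-(-683 - 1*165)) = -1254 + 352*(-(-683 - 1*165)) = -1254 + 352*(-(-683 - 165)) = -1254 + 352*(-1*(-848)) = -1254 + 352*848 = -1254 + 298496 = 297242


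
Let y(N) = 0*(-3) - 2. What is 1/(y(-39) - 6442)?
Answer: -1/6444 ≈ -0.00015518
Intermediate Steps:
y(N) = -2 (y(N) = 0 - 2 = -2)
1/(y(-39) - 6442) = 1/(-2 - 6442) = 1/(-6444) = -1/6444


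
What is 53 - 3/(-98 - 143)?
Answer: 12776/241 ≈ 53.012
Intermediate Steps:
53 - 3/(-98 - 143) = 53 - 3/(-241) = 53 - 3*(-1/241) = 53 + 3/241 = 12776/241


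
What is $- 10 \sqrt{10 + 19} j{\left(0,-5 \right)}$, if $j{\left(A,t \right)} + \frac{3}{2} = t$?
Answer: $65 \sqrt{29} \approx 350.04$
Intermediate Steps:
$j{\left(A,t \right)} = - \frac{3}{2} + t$
$- 10 \sqrt{10 + 19} j{\left(0,-5 \right)} = - 10 \sqrt{10 + 19} \left(- \frac{3}{2} - 5\right) = - 10 \sqrt{29} \left(- \frac{13}{2}\right) = 65 \sqrt{29}$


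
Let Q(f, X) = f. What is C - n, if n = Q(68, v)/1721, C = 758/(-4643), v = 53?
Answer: -1620242/7990603 ≈ -0.20277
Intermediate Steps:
C = -758/4643 (C = 758*(-1/4643) = -758/4643 ≈ -0.16326)
n = 68/1721 ≈ 0.039512
C - n = -758/4643 - 1*68/1721 = -758/4643 - 68/1721 = -1620242/7990603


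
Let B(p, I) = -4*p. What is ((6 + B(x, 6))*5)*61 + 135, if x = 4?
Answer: -2915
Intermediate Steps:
((6 + B(x, 6))*5)*61 + 135 = ((6 - 4*4)*5)*61 + 135 = ((6 - 16)*5)*61 + 135 = -10*5*61 + 135 = -50*61 + 135 = -3050 + 135 = -2915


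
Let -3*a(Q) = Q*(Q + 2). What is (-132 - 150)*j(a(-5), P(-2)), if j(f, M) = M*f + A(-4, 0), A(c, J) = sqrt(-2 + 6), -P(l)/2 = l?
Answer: 5076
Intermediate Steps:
a(Q) = -Q*(2 + Q)/3 (a(Q) = -Q*(Q + 2)/3 = -Q*(2 + Q)/3)
P(l) = -2*l
A(c, J) = 2 (A(c, J) = sqrt(4) = 2)
j(f, M) = 2 + M*f (j(f, M) = M*f + 2 = 2 + M*f)
(-132 - 150)*j(a(-5), P(-2)) = (-132 - 150)*(2 + (-2*(-2))*(-1/3*(-5)*(2 - 5))) = -282*(2 + 4*(-1/3*(-5)*(-3))) = -282*(2 + 4*(-5)) = -282*(2 - 20) = -282*(-18) = 5076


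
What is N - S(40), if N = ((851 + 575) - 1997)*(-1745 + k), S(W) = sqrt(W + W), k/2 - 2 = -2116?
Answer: 3410583 - 4*sqrt(5) ≈ 3.4106e+6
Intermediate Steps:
k = -4228 (k = 4 + 2*(-2116) = 4 - 4232 = -4228)
S(W) = sqrt(2)*sqrt(W) (S(W) = sqrt(2*W) = sqrt(2)*sqrt(W))
N = 3410583 (N = ((851 + 575) - 1997)*(-1745 - 4228) = (1426 - 1997)*(-5973) = -571*(-5973) = 3410583)
N - S(40) = 3410583 - sqrt(2)*sqrt(40) = 3410583 - sqrt(2)*2*sqrt(10) = 3410583 - 4*sqrt(5)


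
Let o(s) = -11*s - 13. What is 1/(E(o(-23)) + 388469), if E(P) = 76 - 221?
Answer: 1/388324 ≈ 2.5752e-6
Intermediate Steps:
o(s) = -13 - 11*s
E(P) = -145
1/(E(o(-23)) + 388469) = 1/(-145 + 388469) = 1/388324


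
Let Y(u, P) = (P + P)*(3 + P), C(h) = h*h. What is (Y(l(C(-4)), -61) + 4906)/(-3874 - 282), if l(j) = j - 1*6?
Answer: -5991/2078 ≈ -2.8831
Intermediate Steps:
C(h) = h²
l(j) = -6 + j (l(j) = j - 6 = -6 + j)
Y(u, P) = 2*P*(3 + P) (Y(u, P) = (2*P)*(3 + P) = 2*P*(3 + P))
(Y(l(C(-4)), -61) + 4906)/(-3874 - 282) = (2*(-61)*(3 - 61) + 4906)/(-3874 - 282) = (2*(-61)*(-58) + 4906)/(-4156) = (7076 + 4906)*(-1/4156) = 11982*(-1/4156) = -5991/2078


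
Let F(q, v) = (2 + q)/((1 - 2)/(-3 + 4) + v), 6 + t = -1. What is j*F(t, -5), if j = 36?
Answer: 30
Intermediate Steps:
t = -7 (t = -6 - 1 = -7)
F(q, v) = (2 + q)/(-1 + v) (F(q, v) = (2 + q)/(-1/1 + v) = (2 + q)/(-1*1 + v) = (2 + q)/(-1 + v))
j*F(t, -5) = 36*((2 - 7)/(-1 - 5)) = 36*(-5/(-6)) = 36*(-⅙*(-5)) = 36*(⅚) = 30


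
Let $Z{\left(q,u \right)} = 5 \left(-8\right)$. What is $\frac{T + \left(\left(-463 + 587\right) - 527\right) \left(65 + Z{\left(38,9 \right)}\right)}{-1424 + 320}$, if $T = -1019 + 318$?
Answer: $\frac{449}{46} \approx 9.7609$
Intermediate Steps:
$T = -701$
$Z{\left(q,u \right)} = -40$
$\frac{T + \left(\left(-463 + 587\right) - 527\right) \left(65 + Z{\left(38,9 \right)}\right)}{-1424 + 320} = \frac{-701 + \left(\left(-463 + 587\right) - 527\right) \left(65 - 40\right)}{-1424 + 320} = \frac{-701 + \left(124 - 527\right) 25}{-1104} = \left(-701 - 10075\right) \left(- \frac{1}{1104}\right) = \left(-10776\right) \left(- \frac{1}{1104}\right) = \frac{449}{46}$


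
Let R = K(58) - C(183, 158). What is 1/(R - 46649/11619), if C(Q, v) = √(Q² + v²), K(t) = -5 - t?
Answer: 9047087874/7284933270617 - 135001161*√58453/7284933270617 ≈ -0.0032385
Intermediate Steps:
R = -63 - √58453 (R = (-5 - 1*58) - √(183² + 158²) = (-5 - 58) - √(33489 + 24964) = -63 - √58453 ≈ -304.77)
1/(R - 46649/11619) = 1/((-63 - √58453) - 46649/11619) = 1/(-778646/11619 - √58453)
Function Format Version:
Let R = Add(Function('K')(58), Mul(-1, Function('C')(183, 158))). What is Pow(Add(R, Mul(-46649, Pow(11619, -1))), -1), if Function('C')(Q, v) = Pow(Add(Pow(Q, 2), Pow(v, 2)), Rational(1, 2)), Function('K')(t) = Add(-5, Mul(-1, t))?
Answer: Add(Rational(9047087874, 7284933270617), Mul(Rational(-135001161, 7284933270617), Pow(58453, Rational(1, 2)))) ≈ -0.0032385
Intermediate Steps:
R = Add(-63, Mul(-1, Pow(58453, Rational(1, 2)))) (R = Add(Add(-5, Mul(-1, 58)), Mul(-1, Pow(Add(Pow(183, 2), Pow(158, 2)), Rational(1, 2)))) = Add(Add(-5, -58), Mul(-1, Pow(Add(33489, 24964), Rational(1, 2)))) = Add(-63, Mul(-1, Pow(58453, Rational(1, 2)))) ≈ -304.77)
Pow(Add(R, Mul(-46649, Pow(11619, -1))), -1) = Pow(Add(Add(-63, Mul(-1, Pow(58453, Rational(1, 2)))), Mul(-46649, Pow(11619, -1))), -1) = Pow(Add(Add(-63, Mul(-1, Pow(58453, Rational(1, 2)))), Mul(-46649, Rational(1, 11619))), -1) = Pow(Add(Add(-63, Mul(-1, Pow(58453, Rational(1, 2)))), Rational(-46649, 11619)), -1) = Pow(Add(Rational(-778646, 11619), Mul(-1, Pow(58453, Rational(1, 2)))), -1)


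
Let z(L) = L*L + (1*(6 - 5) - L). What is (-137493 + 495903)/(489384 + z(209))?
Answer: 9190/13663 ≈ 0.67262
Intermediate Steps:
z(L) = 1 + L**2 - L (z(L) = L**2 + (1*1 - L) = L**2 + (1 - L) = 1 + L**2 - L)
(-137493 + 495903)/(489384 + z(209)) = (-137493 + 495903)/(489384 + (1 + 209**2 - 1*209)) = 358410/(489384 + (1 + 43681 - 209)) = 358410/(489384 + 43473) = 358410/532857 = 358410*(1/532857) = 9190/13663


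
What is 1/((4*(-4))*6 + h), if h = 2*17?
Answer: -1/62 ≈ -0.016129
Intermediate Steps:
h = 34
1/((4*(-4))*6 + h) = 1/((4*(-4))*6 + 34) = 1/(-16*6 + 34) = 1/(-96 + 34) = 1/(-62) = -1/62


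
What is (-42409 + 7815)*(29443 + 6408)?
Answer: -1240229494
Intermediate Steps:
(-42409 + 7815)*(29443 + 6408) = -34594*35851 = -1240229494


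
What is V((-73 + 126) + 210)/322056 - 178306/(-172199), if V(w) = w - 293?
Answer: 9569891861/9242953524 ≈ 1.0354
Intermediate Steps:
V(w) = -293 + w
V((-73 + 126) + 210)/322056 - 178306/(-172199) = (-293 + ((-73 + 126) + 210))/322056 - 178306/(-172199) = (-293 + (53 + 210))*(1/322056) - 178306*(-1/172199) = (-293 + 263)*(1/322056) + 178306/172199 = -30*1/322056 + 178306/172199 = -5/53676 + 178306/172199 = 9569891861/9242953524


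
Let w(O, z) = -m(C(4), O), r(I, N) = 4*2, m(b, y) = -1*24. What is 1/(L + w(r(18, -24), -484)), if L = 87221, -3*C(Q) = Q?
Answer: 1/87245 ≈ 1.1462e-5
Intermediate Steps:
C(Q) = -Q/3
m(b, y) = -24
r(I, N) = 8
w(O, z) = 24 (w(O, z) = -1*(-24) = 24)
1/(L + w(r(18, -24), -484)) = 1/(87221 + 24) = 1/87245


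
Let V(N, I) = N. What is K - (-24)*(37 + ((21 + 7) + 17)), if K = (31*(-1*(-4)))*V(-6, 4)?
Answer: 1224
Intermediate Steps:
K = -744 (K = (31*(-1*(-4)))*(-6) = (31*4)*(-6) = 124*(-6) = -744)
K - (-24)*(37 + ((21 + 7) + 17)) = -744 - (-24)*(37 + ((21 + 7) + 17)) = -744 - (-24)*(37 + (28 + 17)) = -744 - (-24)*(37 + 45) = -744 - (-24)*82 = -744 - 1*(-1968) = -744 + 1968 = 1224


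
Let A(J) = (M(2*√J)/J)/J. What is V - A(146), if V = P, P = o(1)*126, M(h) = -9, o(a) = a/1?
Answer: 2685825/21316 ≈ 126.00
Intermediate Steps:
o(a) = a (o(a) = a*1 = a)
A(J) = -9/J² (A(J) = (-9/J)/J = -9/J²)
P = 126 (P = 1*126 = 126)
V = 126
V - A(146) = 126 - (-9)/146² = 126 - (-9)/21316 = 126 - 1*(-9/21316) = 126 + 9/21316 = 2685825/21316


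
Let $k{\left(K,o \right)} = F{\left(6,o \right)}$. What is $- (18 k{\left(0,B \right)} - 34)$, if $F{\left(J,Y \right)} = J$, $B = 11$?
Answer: $-74$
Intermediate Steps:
$k{\left(K,o \right)} = 6$
$- (18 k{\left(0,B \right)} - 34) = - (18 \cdot 6 - 34) = - (108 - 34) = \left(-1\right) 74 = -74$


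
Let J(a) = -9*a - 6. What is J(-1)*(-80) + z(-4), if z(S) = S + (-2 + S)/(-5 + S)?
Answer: -730/3 ≈ -243.33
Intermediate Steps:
z(S) = S + (-2 + S)/(-5 + S)
J(a) = -6 - 9*a
J(-1)*(-80) + z(-4) = (-6 - 9*(-1))*(-80) + (-2 + (-4)² - 4*(-4))/(-5 - 4) = (-6 + 9)*(-80) + (-2 + 16 + 16)/(-9) = 3*(-80) - ⅑*30 = -240 - 10/3 = -730/3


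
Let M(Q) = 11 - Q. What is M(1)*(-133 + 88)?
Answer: -450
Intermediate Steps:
M(1)*(-133 + 88) = (11 - 1*1)*(-133 + 88) = (11 - 1)*(-45) = 10*(-45) = -450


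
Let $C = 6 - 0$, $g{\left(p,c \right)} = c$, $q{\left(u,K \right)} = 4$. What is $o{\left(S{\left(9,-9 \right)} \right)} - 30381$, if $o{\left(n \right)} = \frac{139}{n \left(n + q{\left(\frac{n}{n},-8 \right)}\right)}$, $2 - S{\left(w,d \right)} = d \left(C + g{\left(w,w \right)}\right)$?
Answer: $- \frac{586869638}{19317} \approx -30381.0$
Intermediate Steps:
$C = 6$ ($C = 6 + 0 = 6$)
$S{\left(w,d \right)} = 2 - d \left(6 + w\right)$
$o{\left(n \right)} = \frac{139}{n \left(4 + n\right)}$ ($o{\left(n \right)} = \frac{139}{n \left(n + 4\right)} = \frac{139}{n \left(4 + n\right)}$)
$o{\left(S{\left(9,-9 \right)} \right)} - 30381 = \frac{139}{\left(2 - -54 - \left(-9\right) 9\right) \left(4 - \left(-56 - 81\right)\right)} - 30381 = \frac{139}{\left(2 + 54 + 81\right) \left(4 + \left(2 + 54 + 81\right)\right)} - 30381 = \frac{139}{137 \left(4 + 137\right)} - 30381 = 139 \cdot \frac{1}{137} \cdot \frac{1}{141} - 30381 = \frac{139}{19317} - 30381 = - \frac{586869638}{19317}$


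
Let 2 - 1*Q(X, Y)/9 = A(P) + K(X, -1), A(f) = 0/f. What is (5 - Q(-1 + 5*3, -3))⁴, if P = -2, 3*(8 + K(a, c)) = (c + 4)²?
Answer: 11316496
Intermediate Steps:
K(a, c) = -8 + (4 + c)²/3 (K(a, c) = -8 + (c + 4)²/3 = -8 + (4 + c)²/3)
A(f) = 0
Q(X, Y) = 63 (Q(X, Y) = 18 - 9*(0 + (-8 + (4 - 1)²/3)) = 18 - 9*(0 + (-8 + (⅓)*3²)) = 18 - 9*(0 + (-8 + (⅓)*9)) = 18 - 9*(0 + (-8 + 3)) = 18 - 9*(0 - 5) = 18 - 9*(-5) = 18 + 45 = 63)
(5 - Q(-1 + 5*3, -3))⁴ = (5 - 1*63)⁴ = (5 - 63)⁴ = (-58)⁴ = 11316496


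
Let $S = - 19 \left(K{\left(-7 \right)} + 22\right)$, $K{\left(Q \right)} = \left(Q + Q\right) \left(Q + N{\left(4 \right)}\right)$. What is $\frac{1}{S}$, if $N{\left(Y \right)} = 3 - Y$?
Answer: $- \frac{1}{2546} \approx -0.00039277$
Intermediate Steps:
$K{\left(Q \right)} = 2 Q \left(-1 + Q\right)$ ($K{\left(Q \right)} = \left(Q + Q\right) \left(Q + \left(3 - 4\right)\right) = 2 Q \left(Q + \left(3 - 4\right)\right) = 2 Q \left(Q - 1\right) = 2 Q \left(-1 + Q\right)$)
$S = -2546$ ($S = - 19 \left(2 \left(-7\right) \left(-1 - 7\right) + 22\right) = - 19 \left(2 \left(-7\right) \left(-8\right) + 22\right) = - 19 \left(112 + 22\right) = \left(-19\right) 134 = -2546$)
$\frac{1}{S} = \frac{1}{-2546} = - \frac{1}{2546}$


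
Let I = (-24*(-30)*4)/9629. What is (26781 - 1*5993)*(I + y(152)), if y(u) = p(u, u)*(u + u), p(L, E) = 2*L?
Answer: 18498753596672/9629 ≈ 1.9212e+9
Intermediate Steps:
y(u) = 4*u² (y(u) = (2*u)*(u + u) = (2*u)*(2*u) = 4*u²)
I = 2880/9629 (I = (720*4)*(1/9629) = 2880*(1/9629) = 2880/9629 ≈ 0.29910)
(26781 - 1*5993)*(I + y(152)) = (26781 - 1*5993)*(2880/9629 + 4*152²) = (26781 - 5993)*(2880/9629 + 4*23104) = 20788*(2880/9629 + 92416) = 20788*(889876544/9629) = 18498753596672/9629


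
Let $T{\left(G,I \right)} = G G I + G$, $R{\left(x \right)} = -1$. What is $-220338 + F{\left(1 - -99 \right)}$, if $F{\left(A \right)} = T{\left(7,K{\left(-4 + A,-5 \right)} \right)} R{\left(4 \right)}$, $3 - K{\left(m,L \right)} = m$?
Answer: $-215788$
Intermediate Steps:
$K{\left(m,L \right)} = 3 - m$
$T{\left(G,I \right)} = G + I G^{2}$ ($T{\left(G,I \right)} = G^{2} I + G = I G^{2} + G = G + I G^{2}$)
$F{\left(A \right)} = -350 + 49 A$ ($F{\left(A \right)} = 7 \left(1 + 7 \left(3 - \left(-4 + A\right)\right)\right) \left(-1\right) = 7 \left(1 + 7 \left(7 - A\right)\right) \left(-1\right) = 7 \left(1 - \left(-49 + 7 A\right)\right) \left(-1\right) = 7 \left(50 - 7 A\right) \left(-1\right) = \left(350 - 49 A\right) \left(-1\right) = -350 + 49 A$)
$-220338 + F{\left(1 - -99 \right)} = -220338 - \left(350 - 49 \left(1 - -99\right)\right) = -220338 - \left(350 - 49 \left(1 + 99\right)\right) = -220338 + \left(-350 + 49 \cdot 100\right) = -220338 + \left(-350 + 4900\right) = -220338 + 4550 = -215788$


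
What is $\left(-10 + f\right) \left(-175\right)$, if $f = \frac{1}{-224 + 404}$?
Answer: $\frac{62965}{36} \approx 1749.0$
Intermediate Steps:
$f = \frac{1}{180} \approx 0.0055556$
$\left(-10 + f\right) \left(-175\right) = \left(-10 + \frac{1}{180}\right) \left(-175\right) = \left(- \frac{1799}{180}\right) \left(-175\right) = \frac{62965}{36}$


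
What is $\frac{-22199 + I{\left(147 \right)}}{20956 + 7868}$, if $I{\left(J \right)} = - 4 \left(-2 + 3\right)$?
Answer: $- \frac{7401}{9608} \approx -0.7703$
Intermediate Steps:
$I{\left(J \right)} = -4$ ($I{\left(J \right)} = \left(-4\right) 1 = -4$)
$\frac{-22199 + I{\left(147 \right)}}{20956 + 7868} = \frac{-22199 - 4}{20956 + 7868} = - \frac{22203}{28824} = \left(-22203\right) \frac{1}{28824} = - \frac{7401}{9608}$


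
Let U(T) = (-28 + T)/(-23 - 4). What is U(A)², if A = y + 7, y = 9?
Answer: 16/81 ≈ 0.19753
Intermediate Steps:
A = 16 (A = 9 + 7 = 16)
U(T) = 28/27 - T/27 (U(T) = (-28 + T)/(-27) = (-28 + T)*(-1/27) = 28/27 - T/27)
U(A)² = (28/27 - 1/27*16)² = (28/27 - 16/27)² = (4/9)² = 16/81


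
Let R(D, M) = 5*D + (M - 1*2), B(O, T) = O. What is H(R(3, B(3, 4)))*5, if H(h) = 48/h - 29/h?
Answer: 95/16 ≈ 5.9375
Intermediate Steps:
R(D, M) = -2 + M + 5*D (R(D, M) = 5*D + (M - 2) = 5*D + (-2 + M) = -2 + M + 5*D)
H(h) = 19/h
H(R(3, B(3, 4)))*5 = (19/(-2 + 3 + 5*3))*5 = (19/(-2 + 3 + 15))*5 = (19/16)*5 = 95/16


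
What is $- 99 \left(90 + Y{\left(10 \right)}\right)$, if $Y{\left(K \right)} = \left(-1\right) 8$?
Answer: $-8118$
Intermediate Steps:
$Y{\left(K \right)} = -8$
$- 99 \left(90 + Y{\left(10 \right)}\right) = - 99 \left(90 - 8\right) = \left(-99\right) 82 = -8118$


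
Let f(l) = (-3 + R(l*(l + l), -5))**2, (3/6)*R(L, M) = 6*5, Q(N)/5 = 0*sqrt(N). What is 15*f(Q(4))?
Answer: 48735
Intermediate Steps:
Q(N) = 0 (Q(N) = 5*(0*sqrt(N)) = 5*0 = 0)
R(L, M) = 60 (R(L, M) = 2*(6*5) = 2*30 = 60)
f(l) = 3249 (f(l) = (-3 + 60)**2 = 57**2 = 3249)
15*f(Q(4)) = 15*3249 = 48735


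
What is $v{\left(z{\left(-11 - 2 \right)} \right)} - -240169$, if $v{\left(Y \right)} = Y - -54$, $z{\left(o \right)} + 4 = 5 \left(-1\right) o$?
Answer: $240284$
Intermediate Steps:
$z{\left(o \right)} = -4 - 5 o$ ($z{\left(o \right)} = -4 + 5 \left(-1\right) o = -4 - 5 o$)
$v{\left(Y \right)} = 54 + Y$ ($v{\left(Y \right)} = Y + 54 = 54 + Y$)
$v{\left(z{\left(-11 - 2 \right)} \right)} - -240169 = \left(54 - \left(4 + 5 \left(-11 - 2\right)\right)\right) - -240169 = \left(54 - \left(4 + 5 \left(-11 - 2\right)\right)\right) + 240169 = \left(54 - -61\right) + 240169 = \left(54 + \left(-4 + 65\right)\right) + 240169 = \left(54 + 61\right) + 240169 = 115 + 240169 = 240284$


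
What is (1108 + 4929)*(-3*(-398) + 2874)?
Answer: 24558516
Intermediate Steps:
(1108 + 4929)*(-3*(-398) + 2874) = 6037*(1194 + 2874) = 6037*4068 = 24558516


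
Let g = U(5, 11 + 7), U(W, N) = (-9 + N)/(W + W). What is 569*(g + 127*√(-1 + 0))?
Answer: 5121/10 + 72263*I ≈ 512.1 + 72263.0*I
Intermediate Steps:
U(W, N) = (-9 + N)/(2*W) (U(W, N) = (-9 + N)/((2*W)) = (-9 + N)*(1/(2*W)) = (-9 + N)/(2*W))
g = 9/10 (g = (½)*(-9 + (11 + 7))/5 = (½)*(⅕)*(-9 + 18) = (½)*(⅕)*9 = 9/10 ≈ 0.90000)
569*(g + 127*√(-1 + 0)) = 569*(9/10 + 127*√(-1 + 0)) = 569*(9/10 + 127*√(-1)) = 569*(9/10 + 127*I) = 5121/10 + 72263*I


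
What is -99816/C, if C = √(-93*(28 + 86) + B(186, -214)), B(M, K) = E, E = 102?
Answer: 16636*I*√105/175 ≈ 974.1*I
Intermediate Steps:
B(M, K) = 102
C = 10*I*√105 (C = √(-93*(28 + 86) + 102) = √(-93*114 + 102) = √(-10602 + 102) = √(-10500) = 10*I*√105 ≈ 102.47*I)
-99816/C = -99816*(-I*√105/1050) = -(-16636)*I*√105/175 = 16636*I*√105/175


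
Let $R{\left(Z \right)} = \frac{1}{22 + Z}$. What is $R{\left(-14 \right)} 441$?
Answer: $\frac{441}{8} \approx 55.125$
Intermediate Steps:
$R{\left(-14 \right)} 441 = \frac{1}{22 - 14} \cdot 441 = \frac{1}{8} \cdot 441 = \frac{441}{8}$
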